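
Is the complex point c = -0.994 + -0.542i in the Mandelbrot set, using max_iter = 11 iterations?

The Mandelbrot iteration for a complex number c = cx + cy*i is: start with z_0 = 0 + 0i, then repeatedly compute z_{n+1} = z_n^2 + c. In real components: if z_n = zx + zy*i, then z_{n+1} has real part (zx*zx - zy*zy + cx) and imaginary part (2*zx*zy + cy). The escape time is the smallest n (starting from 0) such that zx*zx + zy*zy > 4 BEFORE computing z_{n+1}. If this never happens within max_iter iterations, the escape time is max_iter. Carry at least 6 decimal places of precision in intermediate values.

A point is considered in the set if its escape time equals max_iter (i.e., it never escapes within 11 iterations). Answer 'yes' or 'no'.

Answer: no

Derivation:
z_0 = 0 + 0i, c = -0.9940 + -0.5420i
Iter 1: z = -0.9940 + -0.5420i, |z|^2 = 1.2818
Iter 2: z = -0.2997 + 0.5355i, |z|^2 = 0.3766
Iter 3: z = -1.1909 + -0.8630i, |z|^2 = 2.1631
Iter 4: z = -0.3205 + 1.5135i, |z|^2 = 2.3935
Iter 5: z = -3.1821 + -1.5122i, |z|^2 = 12.4123
Escaped at iteration 5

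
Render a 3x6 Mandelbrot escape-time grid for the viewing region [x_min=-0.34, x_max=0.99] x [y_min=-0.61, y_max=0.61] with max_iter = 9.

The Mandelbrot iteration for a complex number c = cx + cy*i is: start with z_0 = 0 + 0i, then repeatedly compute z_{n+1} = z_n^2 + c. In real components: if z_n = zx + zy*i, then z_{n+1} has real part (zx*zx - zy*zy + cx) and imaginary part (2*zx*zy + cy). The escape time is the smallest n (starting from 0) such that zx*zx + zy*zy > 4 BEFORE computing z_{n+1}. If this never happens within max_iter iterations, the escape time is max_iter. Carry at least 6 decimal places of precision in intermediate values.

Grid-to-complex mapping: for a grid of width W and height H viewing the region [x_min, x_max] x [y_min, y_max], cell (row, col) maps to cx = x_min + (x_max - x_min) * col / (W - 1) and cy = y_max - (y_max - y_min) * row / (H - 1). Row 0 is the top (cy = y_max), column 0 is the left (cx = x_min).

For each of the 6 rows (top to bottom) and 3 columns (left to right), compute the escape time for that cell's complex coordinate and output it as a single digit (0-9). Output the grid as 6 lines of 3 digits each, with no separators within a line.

(row=0, col=0): c = -0.3400 + 0.6100i → escape time 9
(row=0, col=1): c = 0.3250 + 0.6100i → escape time 9
(row=0, col=2): c = 0.9900 + 0.6100i → escape time 2
(row=1, col=0): c = -0.3400 + 0.3660i → escape time 9
(row=1, col=1): c = 0.3250 + 0.3660i → escape time 9
(row=1, col=2): c = 0.9900 + 0.3660i → escape time 2
(row=2, col=0): c = -0.3400 + 0.1220i → escape time 9
(row=2, col=1): c = 0.3250 + 0.1220i → escape time 9
(row=2, col=2): c = 0.9900 + 0.1220i → escape time 3
(row=3, col=0): c = -0.3400 + -0.1220i → escape time 9
(row=3, col=1): c = 0.3250 + -0.1220i → escape time 9
(row=3, col=2): c = 0.9900 + -0.1220i → escape time 3
(row=4, col=0): c = -0.3400 + -0.3660i → escape time 9
(row=4, col=1): c = 0.3250 + -0.3660i → escape time 9
(row=4, col=2): c = 0.9900 + -0.3660i → escape time 2
(row=5, col=0): c = -0.3400 + -0.6100i → escape time 9
(row=5, col=1): c = 0.3250 + -0.6100i → escape time 9
(row=5, col=2): c = 0.9900 + -0.6100i → escape time 2

Answer: 992
992
993
993
992
992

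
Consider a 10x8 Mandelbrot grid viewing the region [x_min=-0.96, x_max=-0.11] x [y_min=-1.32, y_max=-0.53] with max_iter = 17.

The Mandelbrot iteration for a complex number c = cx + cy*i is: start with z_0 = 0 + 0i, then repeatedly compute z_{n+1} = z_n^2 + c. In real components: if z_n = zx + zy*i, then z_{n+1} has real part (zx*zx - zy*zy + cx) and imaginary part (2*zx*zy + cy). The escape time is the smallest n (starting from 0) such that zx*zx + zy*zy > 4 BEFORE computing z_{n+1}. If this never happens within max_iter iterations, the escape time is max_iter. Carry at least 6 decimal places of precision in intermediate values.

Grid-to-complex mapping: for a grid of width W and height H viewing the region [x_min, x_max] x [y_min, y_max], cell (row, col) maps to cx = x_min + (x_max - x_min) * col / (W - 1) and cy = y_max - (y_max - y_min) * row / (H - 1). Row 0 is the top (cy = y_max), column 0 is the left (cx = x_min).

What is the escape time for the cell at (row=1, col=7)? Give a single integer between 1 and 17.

z_0 = 0 + 0i, c = -0.2989 + -0.6429i
Iter 1: z = -0.2989 + -0.6429i, |z|^2 = 0.5026
Iter 2: z = -0.6228 + -0.2586i, |z|^2 = 0.4548
Iter 3: z = 0.0222 + -0.3208i, |z|^2 = 0.1034
Iter 4: z = -0.4013 + -0.6571i, |z|^2 = 0.5928
Iter 5: z = -0.5696 + -0.1155i, |z|^2 = 0.3378
Iter 6: z = 0.0122 + -0.5113i, |z|^2 = 0.2616
Iter 7: z = -0.5601 + -0.6553i, |z|^2 = 0.7432
Iter 8: z = -0.4146 + 0.0913i, |z|^2 = 0.1802
Iter 9: z = -0.1353 + -0.7186i, |z|^2 = 0.5347
Iter 10: z = -0.7969 + -0.4484i, |z|^2 = 0.8361
Iter 11: z = 0.1352 + 0.0718i, |z|^2 = 0.0234
Iter 12: z = -0.2858 + -0.6235i, |z|^2 = 0.4704
Iter 13: z = -0.6059 + -0.2865i, |z|^2 = 0.4492
Iter 14: z = -0.0138 + -0.2956i, |z|^2 = 0.0876
Iter 15: z = -0.3861 + -0.6347i, |z|^2 = 0.5519
Iter 16: z = -0.5526 + -0.1528i, |z|^2 = 0.3287

Answer: 17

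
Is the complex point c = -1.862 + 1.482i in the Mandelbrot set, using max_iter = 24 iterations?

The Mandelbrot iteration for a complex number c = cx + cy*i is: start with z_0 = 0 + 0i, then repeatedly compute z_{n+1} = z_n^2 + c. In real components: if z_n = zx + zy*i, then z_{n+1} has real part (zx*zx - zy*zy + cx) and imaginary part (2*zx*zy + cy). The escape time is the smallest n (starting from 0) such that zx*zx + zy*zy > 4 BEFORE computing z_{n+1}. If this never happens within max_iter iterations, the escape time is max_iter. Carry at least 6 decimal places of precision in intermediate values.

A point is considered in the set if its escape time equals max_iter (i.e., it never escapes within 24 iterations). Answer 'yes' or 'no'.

Answer: no

Derivation:
z_0 = 0 + 0i, c = -1.8620 + 1.4820i
Iter 1: z = -1.8620 + 1.4820i, |z|^2 = 5.6634
Escaped at iteration 1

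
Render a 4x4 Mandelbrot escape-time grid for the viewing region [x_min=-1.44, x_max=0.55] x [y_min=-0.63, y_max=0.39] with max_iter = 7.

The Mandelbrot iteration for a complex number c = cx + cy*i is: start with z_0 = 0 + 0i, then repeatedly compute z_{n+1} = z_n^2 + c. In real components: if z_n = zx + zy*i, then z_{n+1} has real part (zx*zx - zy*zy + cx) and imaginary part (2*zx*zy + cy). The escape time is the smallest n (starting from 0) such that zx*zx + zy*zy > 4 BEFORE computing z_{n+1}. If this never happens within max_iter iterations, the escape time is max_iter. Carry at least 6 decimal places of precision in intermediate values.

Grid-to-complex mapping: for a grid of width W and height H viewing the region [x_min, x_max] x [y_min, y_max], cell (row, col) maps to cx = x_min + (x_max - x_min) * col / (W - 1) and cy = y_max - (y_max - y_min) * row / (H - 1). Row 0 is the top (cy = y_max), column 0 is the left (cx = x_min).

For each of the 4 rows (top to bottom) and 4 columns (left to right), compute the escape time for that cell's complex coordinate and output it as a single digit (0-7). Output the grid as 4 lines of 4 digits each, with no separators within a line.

(row=0, col=0): c = -1.4400 + 0.3900i → escape time 4
(row=0, col=1): c = -0.7767 + 0.3900i → escape time 7
(row=0, col=2): c = -0.1133 + 0.3900i → escape time 7
(row=0, col=3): c = 0.5500 + 0.3900i → escape time 4
(row=1, col=0): c = -1.4400 + 0.0500i → escape time 7
(row=1, col=1): c = -0.7767 + 0.0500i → escape time 7
(row=1, col=2): c = -0.1133 + 0.0500i → escape time 7
(row=1, col=3): c = 0.5500 + 0.0500i → escape time 4
(row=2, col=0): c = -1.4400 + -0.2900i → escape time 5
(row=2, col=1): c = -0.7767 + -0.2900i → escape time 7
(row=2, col=2): c = -0.1133 + -0.2900i → escape time 7
(row=2, col=3): c = 0.5500 + -0.2900i → escape time 4
(row=3, col=0): c = -1.4400 + -0.6300i → escape time 3
(row=3, col=1): c = -0.7767 + -0.6300i → escape time 5
(row=3, col=2): c = -0.1133 + -0.6300i → escape time 7
(row=3, col=3): c = 0.5500 + -0.6300i → escape time 3

Answer: 4774
7774
5774
3573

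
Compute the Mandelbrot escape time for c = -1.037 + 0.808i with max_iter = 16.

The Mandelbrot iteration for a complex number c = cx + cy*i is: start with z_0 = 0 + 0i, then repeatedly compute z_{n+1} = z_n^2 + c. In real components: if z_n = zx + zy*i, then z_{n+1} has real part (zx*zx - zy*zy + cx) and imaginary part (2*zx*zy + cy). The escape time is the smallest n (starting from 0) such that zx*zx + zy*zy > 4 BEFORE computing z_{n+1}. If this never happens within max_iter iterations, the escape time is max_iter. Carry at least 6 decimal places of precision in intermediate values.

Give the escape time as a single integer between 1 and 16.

Answer: 3

Derivation:
z_0 = 0 + 0i, c = -1.0370 + 0.8080i
Iter 1: z = -1.0370 + 0.8080i, |z|^2 = 1.7282
Iter 2: z = -0.6145 + -0.8678i, |z|^2 = 1.1307
Iter 3: z = -1.4125 + 1.8745i, |z|^2 = 5.5088
Escaped at iteration 3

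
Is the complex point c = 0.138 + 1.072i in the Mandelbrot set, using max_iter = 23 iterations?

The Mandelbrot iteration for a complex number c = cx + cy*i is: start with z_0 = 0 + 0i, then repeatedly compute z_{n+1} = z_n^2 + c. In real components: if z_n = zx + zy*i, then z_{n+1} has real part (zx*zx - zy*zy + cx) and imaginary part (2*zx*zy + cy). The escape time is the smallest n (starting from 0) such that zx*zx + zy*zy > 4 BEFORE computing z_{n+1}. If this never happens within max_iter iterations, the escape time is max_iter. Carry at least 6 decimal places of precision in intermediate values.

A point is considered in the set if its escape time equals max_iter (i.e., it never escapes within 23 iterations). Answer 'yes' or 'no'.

Answer: no

Derivation:
z_0 = 0 + 0i, c = 0.1380 + 1.0720i
Iter 1: z = 0.1380 + 1.0720i, |z|^2 = 1.1682
Iter 2: z = -0.9921 + 1.3679i, |z|^2 = 2.8554
Iter 3: z = -0.7487 + -1.6422i, |z|^2 = 3.2576
Iter 4: z = -1.9984 + 3.5312i, |z|^2 = 16.4628
Escaped at iteration 4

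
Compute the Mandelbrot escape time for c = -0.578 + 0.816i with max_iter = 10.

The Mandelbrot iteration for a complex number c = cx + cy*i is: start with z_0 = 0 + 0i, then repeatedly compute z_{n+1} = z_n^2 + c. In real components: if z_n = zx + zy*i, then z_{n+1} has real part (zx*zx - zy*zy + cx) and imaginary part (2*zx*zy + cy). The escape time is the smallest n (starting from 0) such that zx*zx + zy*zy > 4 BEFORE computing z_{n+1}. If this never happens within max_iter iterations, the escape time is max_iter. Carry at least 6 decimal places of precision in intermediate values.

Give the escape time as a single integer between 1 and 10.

z_0 = 0 + 0i, c = -0.5780 + 0.8160i
Iter 1: z = -0.5780 + 0.8160i, |z|^2 = 0.9999
Iter 2: z = -0.9098 + -0.1273i, |z|^2 = 0.8439
Iter 3: z = 0.2335 + 1.0476i, |z|^2 = 1.1520
Iter 4: z = -1.6210 + 1.3052i, |z|^2 = 4.3312
Escaped at iteration 4

Answer: 4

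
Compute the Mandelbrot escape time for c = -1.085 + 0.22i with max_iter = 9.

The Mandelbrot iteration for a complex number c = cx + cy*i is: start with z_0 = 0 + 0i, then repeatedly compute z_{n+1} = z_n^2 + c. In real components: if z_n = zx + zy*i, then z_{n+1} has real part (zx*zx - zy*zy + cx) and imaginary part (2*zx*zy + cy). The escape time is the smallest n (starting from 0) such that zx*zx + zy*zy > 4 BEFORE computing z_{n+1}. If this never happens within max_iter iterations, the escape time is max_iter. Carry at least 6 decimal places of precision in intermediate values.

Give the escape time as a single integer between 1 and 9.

Answer: 9

Derivation:
z_0 = 0 + 0i, c = -1.0850 + 0.2200i
Iter 1: z = -1.0850 + 0.2200i, |z|^2 = 1.2256
Iter 2: z = 0.0438 + -0.2574i, |z|^2 = 0.0682
Iter 3: z = -1.1493 + 0.1974i, |z|^2 = 1.3600
Iter 4: z = 0.1970 + -0.2338i, |z|^2 = 0.0935
Iter 5: z = -1.1009 + 0.1279i, |z|^2 = 1.2283
Iter 6: z = 0.1106 + -0.0615i, |z|^2 = 0.0160
Iter 7: z = -1.0766 + 0.2064i, |z|^2 = 1.2016
Iter 8: z = 0.0314 + -0.2244i, |z|^2 = 0.0513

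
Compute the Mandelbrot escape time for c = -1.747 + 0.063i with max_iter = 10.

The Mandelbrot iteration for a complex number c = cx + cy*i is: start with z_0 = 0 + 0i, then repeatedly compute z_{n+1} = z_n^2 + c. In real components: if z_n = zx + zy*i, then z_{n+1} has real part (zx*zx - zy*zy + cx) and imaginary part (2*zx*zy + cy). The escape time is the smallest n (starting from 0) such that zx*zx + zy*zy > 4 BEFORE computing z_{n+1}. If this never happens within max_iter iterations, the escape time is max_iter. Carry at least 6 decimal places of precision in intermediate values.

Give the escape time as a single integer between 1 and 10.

Answer: 7

Derivation:
z_0 = 0 + 0i, c = -1.7470 + 0.0630i
Iter 1: z = -1.7470 + 0.0630i, |z|^2 = 3.0560
Iter 2: z = 1.3010 + -0.1571i, |z|^2 = 1.7174
Iter 3: z = -0.0790 + -0.3458i, |z|^2 = 0.1258
Iter 4: z = -1.8604 + 0.1176i, |z|^2 = 3.4748
Iter 5: z = 1.7001 + -0.3747i, |z|^2 = 3.0309
Iter 6: z = 1.0031 + -1.2110i, |z|^2 = 2.4727
Iter 7: z = -2.2073 + -2.3665i, |z|^2 = 10.4725
Escaped at iteration 7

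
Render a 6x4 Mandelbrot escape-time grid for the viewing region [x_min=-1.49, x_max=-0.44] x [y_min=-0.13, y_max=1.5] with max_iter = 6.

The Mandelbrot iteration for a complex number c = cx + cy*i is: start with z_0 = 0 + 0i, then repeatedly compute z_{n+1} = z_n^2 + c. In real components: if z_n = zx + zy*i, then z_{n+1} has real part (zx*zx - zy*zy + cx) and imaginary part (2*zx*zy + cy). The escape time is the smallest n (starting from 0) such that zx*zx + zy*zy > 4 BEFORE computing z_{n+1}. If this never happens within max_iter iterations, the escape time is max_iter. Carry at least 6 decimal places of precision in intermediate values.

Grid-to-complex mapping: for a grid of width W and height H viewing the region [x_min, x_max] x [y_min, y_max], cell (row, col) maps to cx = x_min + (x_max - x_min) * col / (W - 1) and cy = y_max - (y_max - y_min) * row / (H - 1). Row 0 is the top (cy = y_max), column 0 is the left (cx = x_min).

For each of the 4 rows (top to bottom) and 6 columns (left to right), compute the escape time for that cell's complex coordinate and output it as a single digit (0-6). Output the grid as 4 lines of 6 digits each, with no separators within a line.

(row=0, col=0): c = -1.4900 + 1.5000i → escape time 1
(row=0, col=1): c = -1.2800 + 1.5000i → escape time 2
(row=0, col=2): c = -1.0700 + 1.5000i → escape time 2
(row=0, col=3): c = -0.8600 + 1.5000i → escape time 2
(row=0, col=4): c = -0.6500 + 1.5000i → escape time 2
(row=0, col=5): c = -0.4400 + 1.5000i → escape time 2
(row=1, col=0): c = -1.4900 + 0.9567i → escape time 3
(row=1, col=1): c = -1.2800 + 0.9567i → escape time 3
(row=1, col=2): c = -1.0700 + 0.9567i → escape time 3
(row=1, col=3): c = -0.8600 + 0.9567i → escape time 3
(row=1, col=4): c = -0.6500 + 0.9567i → escape time 4
(row=1, col=5): c = -0.4400 + 0.9567i → escape time 4
(row=2, col=0): c = -1.4900 + 0.4133i → escape time 4
(row=2, col=1): c = -1.2800 + 0.4133i → escape time 6
(row=2, col=2): c = -1.0700 + 0.4133i → escape time 6
(row=2, col=3): c = -0.8600 + 0.4133i → escape time 6
(row=2, col=4): c = -0.6500 + 0.4133i → escape time 6
(row=2, col=5): c = -0.4400 + 0.4133i → escape time 6
(row=3, col=0): c = -1.4900 + -0.1300i → escape time 6
(row=3, col=1): c = -1.2800 + -0.1300i → escape time 6
(row=3, col=2): c = -1.0700 + -0.1300i → escape time 6
(row=3, col=3): c = -0.8600 + -0.1300i → escape time 6
(row=3, col=4): c = -0.6500 + -0.1300i → escape time 6
(row=3, col=5): c = -0.4400 + -0.1300i → escape time 6

Answer: 122222
333344
466666
666666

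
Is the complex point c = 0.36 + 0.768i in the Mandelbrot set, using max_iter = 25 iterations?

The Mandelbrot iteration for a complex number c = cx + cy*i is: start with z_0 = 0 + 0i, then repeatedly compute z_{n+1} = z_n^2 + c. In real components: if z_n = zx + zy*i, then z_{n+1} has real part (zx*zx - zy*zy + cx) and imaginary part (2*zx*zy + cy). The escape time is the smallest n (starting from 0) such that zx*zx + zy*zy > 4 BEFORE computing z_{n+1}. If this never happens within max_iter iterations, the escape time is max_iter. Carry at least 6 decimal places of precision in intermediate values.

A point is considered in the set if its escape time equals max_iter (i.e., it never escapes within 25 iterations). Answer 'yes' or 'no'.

Answer: no

Derivation:
z_0 = 0 + 0i, c = 0.3600 + 0.7680i
Iter 1: z = 0.3600 + 0.7680i, |z|^2 = 0.7194
Iter 2: z = -0.1002 + 1.3210i, |z|^2 = 1.7550
Iter 3: z = -1.3749 + 0.5032i, |z|^2 = 2.1436
Iter 4: z = 1.9971 + -0.6157i, |z|^2 = 4.3675
Escaped at iteration 4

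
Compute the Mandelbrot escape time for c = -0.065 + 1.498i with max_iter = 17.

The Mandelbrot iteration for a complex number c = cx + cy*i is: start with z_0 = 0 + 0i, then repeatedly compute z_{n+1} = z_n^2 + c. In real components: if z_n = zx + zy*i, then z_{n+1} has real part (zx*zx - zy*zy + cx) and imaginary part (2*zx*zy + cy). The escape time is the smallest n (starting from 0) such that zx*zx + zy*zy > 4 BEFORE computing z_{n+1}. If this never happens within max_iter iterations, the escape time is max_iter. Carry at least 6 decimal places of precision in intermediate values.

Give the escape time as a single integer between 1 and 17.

z_0 = 0 + 0i, c = -0.0650 + 1.4980i
Iter 1: z = -0.0650 + 1.4980i, |z|^2 = 2.2482
Iter 2: z = -2.3048 + 1.3033i, |z|^2 = 7.0105
Escaped at iteration 2

Answer: 2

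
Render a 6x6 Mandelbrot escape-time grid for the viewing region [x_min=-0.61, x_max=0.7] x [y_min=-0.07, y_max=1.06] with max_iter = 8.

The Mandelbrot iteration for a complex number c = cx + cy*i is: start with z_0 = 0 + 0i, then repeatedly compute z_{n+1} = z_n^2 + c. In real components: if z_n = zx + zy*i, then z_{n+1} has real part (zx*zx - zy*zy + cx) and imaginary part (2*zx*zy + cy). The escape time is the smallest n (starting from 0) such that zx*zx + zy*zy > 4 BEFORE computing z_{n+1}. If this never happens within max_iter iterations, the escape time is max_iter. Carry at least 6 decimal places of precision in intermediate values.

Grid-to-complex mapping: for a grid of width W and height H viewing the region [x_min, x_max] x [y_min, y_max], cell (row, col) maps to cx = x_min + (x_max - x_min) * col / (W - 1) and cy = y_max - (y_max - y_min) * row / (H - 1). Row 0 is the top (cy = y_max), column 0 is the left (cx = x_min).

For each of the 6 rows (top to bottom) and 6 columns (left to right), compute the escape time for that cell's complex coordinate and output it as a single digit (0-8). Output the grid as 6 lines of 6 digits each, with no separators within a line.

Answer: 346422
468532
888863
888883
888873
888863

Derivation:
(row=0, col=0): c = -0.6100 + 1.0600i → escape time 3
(row=0, col=1): c = -0.3480 + 1.0600i → escape time 4
(row=0, col=2): c = -0.0860 + 1.0600i → escape time 6
(row=0, col=3): c = 0.1760 + 1.0600i → escape time 4
(row=0, col=4): c = 0.4380 + 1.0600i → escape time 2
(row=0, col=5): c = 0.7000 + 1.0600i → escape time 2
(row=1, col=0): c = -0.6100 + 0.8340i → escape time 4
(row=1, col=1): c = -0.3480 + 0.8340i → escape time 6
(row=1, col=2): c = -0.0860 + 0.8340i → escape time 8
(row=1, col=3): c = 0.1760 + 0.8340i → escape time 5
(row=1, col=4): c = 0.4380 + 0.8340i → escape time 3
(row=1, col=5): c = 0.7000 + 0.8340i → escape time 2
(row=2, col=0): c = -0.6100 + 0.6080i → escape time 8
(row=2, col=1): c = -0.3480 + 0.6080i → escape time 8
(row=2, col=2): c = -0.0860 + 0.6080i → escape time 8
(row=2, col=3): c = 0.1760 + 0.6080i → escape time 8
(row=2, col=4): c = 0.4380 + 0.6080i → escape time 6
(row=2, col=5): c = 0.7000 + 0.6080i → escape time 3
(row=3, col=0): c = -0.6100 + 0.3820i → escape time 8
(row=3, col=1): c = -0.3480 + 0.3820i → escape time 8
(row=3, col=2): c = -0.0860 + 0.3820i → escape time 8
(row=3, col=3): c = 0.1760 + 0.3820i → escape time 8
(row=3, col=4): c = 0.4380 + 0.3820i → escape time 8
(row=3, col=5): c = 0.7000 + 0.3820i → escape time 3
(row=4, col=0): c = -0.6100 + 0.1560i → escape time 8
(row=4, col=1): c = -0.3480 + 0.1560i → escape time 8
(row=4, col=2): c = -0.0860 + 0.1560i → escape time 8
(row=4, col=3): c = 0.1760 + 0.1560i → escape time 8
(row=4, col=4): c = 0.4380 + 0.1560i → escape time 7
(row=4, col=5): c = 0.7000 + 0.1560i → escape time 3
(row=5, col=0): c = -0.6100 + -0.0700i → escape time 8
(row=5, col=1): c = -0.3480 + -0.0700i → escape time 8
(row=5, col=2): c = -0.0860 + -0.0700i → escape time 8
(row=5, col=3): c = 0.1760 + -0.0700i → escape time 8
(row=5, col=4): c = 0.4380 + -0.0700i → escape time 6
(row=5, col=5): c = 0.7000 + -0.0700i → escape time 3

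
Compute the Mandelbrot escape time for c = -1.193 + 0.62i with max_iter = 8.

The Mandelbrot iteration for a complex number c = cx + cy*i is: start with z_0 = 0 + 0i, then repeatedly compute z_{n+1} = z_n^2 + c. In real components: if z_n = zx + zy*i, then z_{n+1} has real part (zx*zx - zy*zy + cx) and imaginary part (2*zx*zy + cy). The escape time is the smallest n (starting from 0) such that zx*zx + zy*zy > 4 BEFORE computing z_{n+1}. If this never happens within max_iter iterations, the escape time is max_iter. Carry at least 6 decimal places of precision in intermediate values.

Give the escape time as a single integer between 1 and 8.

Answer: 3

Derivation:
z_0 = 0 + 0i, c = -1.1930 + 0.6200i
Iter 1: z = -1.1930 + 0.6200i, |z|^2 = 1.8076
Iter 2: z = -0.1542 + -0.8593i, |z|^2 = 0.7622
Iter 3: z = -1.9077 + 0.8849i, |z|^2 = 4.4223
Escaped at iteration 3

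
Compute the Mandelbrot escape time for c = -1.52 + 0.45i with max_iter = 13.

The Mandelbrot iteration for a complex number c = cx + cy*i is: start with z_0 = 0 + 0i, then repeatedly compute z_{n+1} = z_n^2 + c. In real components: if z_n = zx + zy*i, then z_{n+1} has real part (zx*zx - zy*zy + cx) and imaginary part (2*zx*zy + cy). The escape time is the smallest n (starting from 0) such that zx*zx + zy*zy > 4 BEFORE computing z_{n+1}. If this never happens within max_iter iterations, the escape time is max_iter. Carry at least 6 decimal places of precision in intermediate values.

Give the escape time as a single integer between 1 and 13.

z_0 = 0 + 0i, c = -1.5200 + 0.4500i
Iter 1: z = -1.5200 + 0.4500i, |z|^2 = 2.5129
Iter 2: z = 0.5879 + -0.9180i, |z|^2 = 1.1884
Iter 3: z = -2.0171 + -0.6294i, |z|^2 = 4.4648
Escaped at iteration 3

Answer: 3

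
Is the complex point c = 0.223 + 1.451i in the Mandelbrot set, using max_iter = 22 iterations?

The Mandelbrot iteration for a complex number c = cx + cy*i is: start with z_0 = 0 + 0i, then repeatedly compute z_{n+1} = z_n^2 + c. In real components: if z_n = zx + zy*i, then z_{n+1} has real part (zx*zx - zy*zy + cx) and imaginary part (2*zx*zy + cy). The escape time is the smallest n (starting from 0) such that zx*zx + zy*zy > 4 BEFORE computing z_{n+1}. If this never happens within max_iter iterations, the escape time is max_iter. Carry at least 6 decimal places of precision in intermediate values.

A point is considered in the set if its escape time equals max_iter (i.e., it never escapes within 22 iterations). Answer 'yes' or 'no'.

z_0 = 0 + 0i, c = 0.2230 + 1.4510i
Iter 1: z = 0.2230 + 1.4510i, |z|^2 = 2.1551
Iter 2: z = -1.8327 + 2.0981i, |z|^2 = 7.7609
Escaped at iteration 2

Answer: no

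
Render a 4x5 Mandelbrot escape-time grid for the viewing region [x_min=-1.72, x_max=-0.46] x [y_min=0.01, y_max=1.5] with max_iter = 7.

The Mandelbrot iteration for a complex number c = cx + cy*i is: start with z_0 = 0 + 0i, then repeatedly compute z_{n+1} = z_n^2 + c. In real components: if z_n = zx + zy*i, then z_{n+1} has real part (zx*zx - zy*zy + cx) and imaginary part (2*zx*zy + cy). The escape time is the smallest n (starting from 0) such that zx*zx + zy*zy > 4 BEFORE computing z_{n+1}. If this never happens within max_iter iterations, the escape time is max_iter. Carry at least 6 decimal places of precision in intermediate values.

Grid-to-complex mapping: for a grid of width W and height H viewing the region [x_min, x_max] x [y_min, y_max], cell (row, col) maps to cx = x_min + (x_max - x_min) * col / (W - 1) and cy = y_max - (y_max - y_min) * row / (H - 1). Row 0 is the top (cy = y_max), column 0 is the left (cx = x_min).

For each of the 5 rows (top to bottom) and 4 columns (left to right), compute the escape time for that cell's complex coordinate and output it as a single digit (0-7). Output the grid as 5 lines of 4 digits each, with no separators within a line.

Answer: 1222
1233
3346
3777
7777

Derivation:
(row=0, col=0): c = -1.7200 + 1.5000i → escape time 1
(row=0, col=1): c = -1.3000 + 1.5000i → escape time 2
(row=0, col=2): c = -0.8800 + 1.5000i → escape time 2
(row=0, col=3): c = -0.4600 + 1.5000i → escape time 2
(row=1, col=0): c = -1.7200 + 1.1275i → escape time 1
(row=1, col=1): c = -1.3000 + 1.1275i → escape time 2
(row=1, col=2): c = -0.8800 + 1.1275i → escape time 3
(row=1, col=3): c = -0.4600 + 1.1275i → escape time 3
(row=2, col=0): c = -1.7200 + 0.7550i → escape time 3
(row=2, col=1): c = -1.3000 + 0.7550i → escape time 3
(row=2, col=2): c = -0.8800 + 0.7550i → escape time 4
(row=2, col=3): c = -0.4600 + 0.7550i → escape time 6
(row=3, col=0): c = -1.7200 + 0.3825i → escape time 3
(row=3, col=1): c = -1.3000 + 0.3825i → escape time 7
(row=3, col=2): c = -0.8800 + 0.3825i → escape time 7
(row=3, col=3): c = -0.4600 + 0.3825i → escape time 7
(row=4, col=0): c = -1.7200 + 0.0100i → escape time 7
(row=4, col=1): c = -1.3000 + 0.0100i → escape time 7
(row=4, col=2): c = -0.8800 + 0.0100i → escape time 7
(row=4, col=3): c = -0.4600 + 0.0100i → escape time 7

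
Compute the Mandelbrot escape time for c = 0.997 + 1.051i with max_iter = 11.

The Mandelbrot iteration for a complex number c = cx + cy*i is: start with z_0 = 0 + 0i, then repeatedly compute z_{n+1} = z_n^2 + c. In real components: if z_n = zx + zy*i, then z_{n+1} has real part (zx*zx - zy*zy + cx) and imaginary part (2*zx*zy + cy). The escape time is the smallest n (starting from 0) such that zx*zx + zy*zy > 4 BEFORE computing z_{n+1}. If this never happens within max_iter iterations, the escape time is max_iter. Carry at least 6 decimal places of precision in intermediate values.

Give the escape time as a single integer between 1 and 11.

Answer: 2

Derivation:
z_0 = 0 + 0i, c = 0.9970 + 1.0510i
Iter 1: z = 0.9970 + 1.0510i, |z|^2 = 2.0986
Iter 2: z = 0.8864 + 3.1467i, |z|^2 = 10.6874
Escaped at iteration 2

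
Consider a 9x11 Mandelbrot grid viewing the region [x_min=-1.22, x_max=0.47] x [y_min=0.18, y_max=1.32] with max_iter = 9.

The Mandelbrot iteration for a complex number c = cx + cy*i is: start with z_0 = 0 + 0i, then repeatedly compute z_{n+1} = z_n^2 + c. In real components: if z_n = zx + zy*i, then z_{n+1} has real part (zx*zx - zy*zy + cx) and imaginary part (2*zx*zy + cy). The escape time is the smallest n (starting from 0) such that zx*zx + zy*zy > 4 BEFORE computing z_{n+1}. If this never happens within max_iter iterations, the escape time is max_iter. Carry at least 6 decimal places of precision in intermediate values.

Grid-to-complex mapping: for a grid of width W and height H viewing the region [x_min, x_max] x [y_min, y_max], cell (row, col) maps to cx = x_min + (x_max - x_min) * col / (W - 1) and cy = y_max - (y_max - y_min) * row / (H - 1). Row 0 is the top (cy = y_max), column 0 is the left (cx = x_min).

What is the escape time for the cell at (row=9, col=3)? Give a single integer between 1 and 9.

z_0 = 0 + 0i, c = -0.5862 + 0.2940i
Iter 1: z = -0.5862 + 0.2940i, |z|^2 = 0.4301
Iter 2: z = -0.3290 + -0.0507i, |z|^2 = 0.1108
Iter 3: z = -0.4806 + 0.3274i, |z|^2 = 0.3381
Iter 4: z = -0.4625 + -0.0207i, |z|^2 = 0.2143
Iter 5: z = -0.3728 + 0.3131i, |z|^2 = 0.2370
Iter 6: z = -0.5453 + 0.0605i, |z|^2 = 0.3010
Iter 7: z = -0.2926 + 0.2280i, |z|^2 = 0.1376
Iter 8: z = -0.5526 + 0.1606i, |z|^2 = 0.3312

Answer: 9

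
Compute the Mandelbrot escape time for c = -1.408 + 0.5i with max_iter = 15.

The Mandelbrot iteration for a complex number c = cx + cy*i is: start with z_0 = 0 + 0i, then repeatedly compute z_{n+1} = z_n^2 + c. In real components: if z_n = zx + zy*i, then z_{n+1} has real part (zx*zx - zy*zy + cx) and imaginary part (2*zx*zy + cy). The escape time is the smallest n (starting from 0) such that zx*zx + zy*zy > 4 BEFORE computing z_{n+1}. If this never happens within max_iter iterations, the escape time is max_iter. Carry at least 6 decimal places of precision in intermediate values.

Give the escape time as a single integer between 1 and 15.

Answer: 3

Derivation:
z_0 = 0 + 0i, c = -1.4080 + 0.5000i
Iter 1: z = -1.4080 + 0.5000i, |z|^2 = 2.2325
Iter 2: z = 0.3245 + -0.9080i, |z|^2 = 0.9297
Iter 3: z = -2.1272 + -0.0892i, |z|^2 = 4.5329
Escaped at iteration 3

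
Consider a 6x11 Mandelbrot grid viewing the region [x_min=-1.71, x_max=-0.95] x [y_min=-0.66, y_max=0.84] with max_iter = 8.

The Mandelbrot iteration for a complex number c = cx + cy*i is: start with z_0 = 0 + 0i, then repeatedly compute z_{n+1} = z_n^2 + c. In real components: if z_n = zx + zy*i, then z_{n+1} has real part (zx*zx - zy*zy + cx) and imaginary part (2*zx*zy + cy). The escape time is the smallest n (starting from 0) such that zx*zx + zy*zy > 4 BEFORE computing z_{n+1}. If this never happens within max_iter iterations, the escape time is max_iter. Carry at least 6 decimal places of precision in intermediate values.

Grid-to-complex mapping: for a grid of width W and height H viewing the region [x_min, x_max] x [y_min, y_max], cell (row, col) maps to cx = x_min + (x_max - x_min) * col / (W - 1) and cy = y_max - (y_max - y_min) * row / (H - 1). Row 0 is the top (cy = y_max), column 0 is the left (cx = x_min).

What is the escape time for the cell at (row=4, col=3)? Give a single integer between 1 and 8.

z_0 = 0 + 0i, c = -1.2540 + 0.2400i
Iter 1: z = -1.2540 + 0.2400i, |z|^2 = 1.6301
Iter 2: z = 0.2609 + -0.3619i, |z|^2 = 0.1991
Iter 3: z = -1.3169 + 0.0511i, |z|^2 = 1.7369
Iter 4: z = 0.4776 + 0.1053i, |z|^2 = 0.2392
Iter 5: z = -1.0370 + 0.3406i, |z|^2 = 1.1913
Iter 6: z = -0.2947 + -0.4664i, |z|^2 = 0.3044
Iter 7: z = -1.3846 + 0.5149i, |z|^2 = 2.1824

Answer: 8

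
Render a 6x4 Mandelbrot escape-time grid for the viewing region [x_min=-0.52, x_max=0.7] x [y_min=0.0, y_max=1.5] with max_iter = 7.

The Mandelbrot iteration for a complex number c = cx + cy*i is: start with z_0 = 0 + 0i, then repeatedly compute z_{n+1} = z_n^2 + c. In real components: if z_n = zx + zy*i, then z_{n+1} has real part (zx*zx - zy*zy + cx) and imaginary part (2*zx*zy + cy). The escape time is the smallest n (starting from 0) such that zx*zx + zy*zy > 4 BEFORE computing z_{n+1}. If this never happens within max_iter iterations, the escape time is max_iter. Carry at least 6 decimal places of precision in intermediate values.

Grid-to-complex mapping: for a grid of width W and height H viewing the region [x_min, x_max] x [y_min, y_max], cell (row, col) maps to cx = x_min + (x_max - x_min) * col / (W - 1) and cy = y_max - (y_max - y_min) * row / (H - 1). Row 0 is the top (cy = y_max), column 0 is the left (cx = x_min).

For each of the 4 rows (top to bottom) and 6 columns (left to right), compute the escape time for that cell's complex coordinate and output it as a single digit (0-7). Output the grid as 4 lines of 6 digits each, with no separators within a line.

(row=0, col=0): c = -0.5200 + 1.5000i → escape time 2
(row=0, col=1): c = -0.2760 + 1.5000i → escape time 2
(row=0, col=2): c = -0.0320 + 1.5000i → escape time 2
(row=0, col=3): c = 0.2120 + 1.5000i → escape time 2
(row=0, col=4): c = 0.4560 + 1.5000i → escape time 2
(row=0, col=5): c = 0.7000 + 1.5000i → escape time 2
(row=1, col=0): c = -0.5200 + 1.0000i → escape time 4
(row=1, col=1): c = -0.2760 + 1.0000i → escape time 5
(row=1, col=2): c = -0.0320 + 1.0000i → escape time 7
(row=1, col=3): c = 0.2120 + 1.0000i → escape time 4
(row=1, col=4): c = 0.4560 + 1.0000i → escape time 3
(row=1, col=5): c = 0.7000 + 1.0000i → escape time 2
(row=2, col=0): c = -0.5200 + 0.5000i → escape time 7
(row=2, col=1): c = -0.2760 + 0.5000i → escape time 7
(row=2, col=2): c = -0.0320 + 0.5000i → escape time 7
(row=2, col=3): c = 0.2120 + 0.5000i → escape time 7
(row=2, col=4): c = 0.4560 + 0.5000i → escape time 6
(row=2, col=5): c = 0.7000 + 0.5000i → escape time 3
(row=3, col=0): c = -0.5200 + 0.0000i → escape time 7
(row=3, col=1): c = -0.2760 + 0.0000i → escape time 7
(row=3, col=2): c = -0.0320 + 0.0000i → escape time 7
(row=3, col=3): c = 0.2120 + 0.0000i → escape time 7
(row=3, col=4): c = 0.4560 + 0.0000i → escape time 5
(row=3, col=5): c = 0.7000 + 0.0000i → escape time 3

Answer: 222222
457432
777763
777753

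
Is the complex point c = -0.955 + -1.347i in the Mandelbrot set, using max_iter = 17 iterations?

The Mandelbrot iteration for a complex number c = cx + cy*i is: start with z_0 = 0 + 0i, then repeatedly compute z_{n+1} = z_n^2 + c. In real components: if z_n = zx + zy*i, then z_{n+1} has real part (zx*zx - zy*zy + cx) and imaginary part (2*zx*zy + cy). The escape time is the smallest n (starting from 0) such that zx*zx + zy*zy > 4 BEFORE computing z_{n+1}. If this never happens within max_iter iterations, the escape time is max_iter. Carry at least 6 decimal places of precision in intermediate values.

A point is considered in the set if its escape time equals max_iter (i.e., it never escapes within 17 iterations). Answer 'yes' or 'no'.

z_0 = 0 + 0i, c = -0.9550 + -1.3470i
Iter 1: z = -0.9550 + -1.3470i, |z|^2 = 2.7264
Iter 2: z = -1.8574 + 1.2258i, |z|^2 = 4.9524
Escaped at iteration 2

Answer: no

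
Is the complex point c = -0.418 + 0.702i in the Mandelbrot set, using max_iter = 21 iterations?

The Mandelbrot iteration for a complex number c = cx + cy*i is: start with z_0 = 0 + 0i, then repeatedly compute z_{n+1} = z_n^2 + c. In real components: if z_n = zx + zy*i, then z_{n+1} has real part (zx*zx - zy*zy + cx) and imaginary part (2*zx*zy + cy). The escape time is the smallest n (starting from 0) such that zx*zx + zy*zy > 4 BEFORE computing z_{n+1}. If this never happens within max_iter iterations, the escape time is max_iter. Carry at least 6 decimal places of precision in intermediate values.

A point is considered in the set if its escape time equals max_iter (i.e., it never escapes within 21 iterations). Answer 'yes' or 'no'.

Answer: no

Derivation:
z_0 = 0 + 0i, c = -0.4180 + 0.7020i
Iter 1: z = -0.4180 + 0.7020i, |z|^2 = 0.6675
Iter 2: z = -0.7361 + 0.1151i, |z|^2 = 0.5551
Iter 3: z = 0.1106 + 0.5325i, |z|^2 = 0.2958
Iter 4: z = -0.6893 + 0.8197i, |z|^2 = 1.1472
Iter 5: z = -0.6148 + -0.4282i, |z|^2 = 0.5613
Iter 6: z = -0.2234 + 1.2285i, |z|^2 = 1.5591
Iter 7: z = -1.8773 + 0.1532i, |z|^2 = 3.5476
Iter 8: z = 3.0827 + 0.1269i, |z|^2 = 9.5191
Escaped at iteration 8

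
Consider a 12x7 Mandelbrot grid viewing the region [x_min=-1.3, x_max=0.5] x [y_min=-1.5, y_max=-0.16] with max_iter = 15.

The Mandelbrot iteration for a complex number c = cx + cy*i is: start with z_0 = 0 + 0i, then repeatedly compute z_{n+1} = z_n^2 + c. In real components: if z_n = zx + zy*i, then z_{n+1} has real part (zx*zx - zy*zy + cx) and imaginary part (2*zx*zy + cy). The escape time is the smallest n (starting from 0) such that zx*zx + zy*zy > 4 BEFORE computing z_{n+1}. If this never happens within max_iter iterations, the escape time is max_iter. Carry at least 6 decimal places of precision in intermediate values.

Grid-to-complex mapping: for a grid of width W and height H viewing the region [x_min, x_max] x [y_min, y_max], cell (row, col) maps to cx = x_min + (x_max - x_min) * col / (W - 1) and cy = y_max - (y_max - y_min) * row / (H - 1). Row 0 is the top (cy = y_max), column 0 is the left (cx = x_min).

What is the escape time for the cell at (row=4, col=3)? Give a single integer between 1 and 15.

Answer: 3

Derivation:
z_0 = 0 + 0i, c = -0.8091 + -1.0533i
Iter 1: z = -0.8091 + -1.0533i, |z|^2 = 1.7641
Iter 2: z = -1.2640 + 0.6512i, |z|^2 = 2.0216
Iter 3: z = 0.3645 + -2.6994i, |z|^2 = 7.4197
Escaped at iteration 3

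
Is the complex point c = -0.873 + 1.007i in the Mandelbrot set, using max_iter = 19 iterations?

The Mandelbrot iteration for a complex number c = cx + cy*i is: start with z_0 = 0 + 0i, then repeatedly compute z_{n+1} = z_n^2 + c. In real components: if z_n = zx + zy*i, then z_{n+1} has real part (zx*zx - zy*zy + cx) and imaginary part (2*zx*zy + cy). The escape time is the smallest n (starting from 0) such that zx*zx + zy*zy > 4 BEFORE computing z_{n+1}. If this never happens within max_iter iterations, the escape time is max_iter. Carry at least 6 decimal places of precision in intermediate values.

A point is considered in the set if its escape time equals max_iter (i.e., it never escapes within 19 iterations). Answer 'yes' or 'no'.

z_0 = 0 + 0i, c = -0.8730 + 1.0070i
Iter 1: z = -0.8730 + 1.0070i, |z|^2 = 1.7762
Iter 2: z = -1.1249 + -0.7512i, |z|^2 = 1.8298
Iter 3: z = -0.1719 + 2.6971i, |z|^2 = 7.3041
Escaped at iteration 3

Answer: no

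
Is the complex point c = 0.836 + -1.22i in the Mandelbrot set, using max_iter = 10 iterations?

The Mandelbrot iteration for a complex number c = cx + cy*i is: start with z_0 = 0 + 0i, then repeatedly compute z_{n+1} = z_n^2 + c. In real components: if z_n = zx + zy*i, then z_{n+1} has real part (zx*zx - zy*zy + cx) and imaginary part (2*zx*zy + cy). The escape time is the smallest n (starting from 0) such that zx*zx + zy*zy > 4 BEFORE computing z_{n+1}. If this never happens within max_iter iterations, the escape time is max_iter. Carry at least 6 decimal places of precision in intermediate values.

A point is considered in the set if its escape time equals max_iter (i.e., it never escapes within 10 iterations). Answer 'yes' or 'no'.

Answer: no

Derivation:
z_0 = 0 + 0i, c = 0.8360 + -1.2200i
Iter 1: z = 0.8360 + -1.2200i, |z|^2 = 2.1873
Iter 2: z = 0.0465 + -3.2598i, |z|^2 = 10.6287
Escaped at iteration 2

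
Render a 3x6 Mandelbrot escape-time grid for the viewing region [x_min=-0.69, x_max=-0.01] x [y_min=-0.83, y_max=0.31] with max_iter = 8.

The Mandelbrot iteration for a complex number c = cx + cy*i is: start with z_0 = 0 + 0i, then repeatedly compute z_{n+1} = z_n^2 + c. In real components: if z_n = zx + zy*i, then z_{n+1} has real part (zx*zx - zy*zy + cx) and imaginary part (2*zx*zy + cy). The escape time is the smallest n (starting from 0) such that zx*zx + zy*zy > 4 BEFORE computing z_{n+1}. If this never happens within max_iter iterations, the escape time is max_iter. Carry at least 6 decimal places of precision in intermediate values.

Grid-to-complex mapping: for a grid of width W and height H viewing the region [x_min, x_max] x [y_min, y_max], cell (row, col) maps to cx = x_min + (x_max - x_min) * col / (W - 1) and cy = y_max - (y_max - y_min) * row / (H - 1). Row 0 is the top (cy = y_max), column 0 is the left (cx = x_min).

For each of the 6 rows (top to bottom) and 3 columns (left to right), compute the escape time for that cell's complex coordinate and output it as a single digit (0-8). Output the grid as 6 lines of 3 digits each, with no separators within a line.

Answer: 888
888
888
888
688
468

Derivation:
(row=0, col=0): c = -0.6900 + 0.3100i → escape time 8
(row=0, col=1): c = -0.3500 + 0.3100i → escape time 8
(row=0, col=2): c = -0.0100 + 0.3100i → escape time 8
(row=1, col=0): c = -0.6900 + 0.0820i → escape time 8
(row=1, col=1): c = -0.3500 + 0.0820i → escape time 8
(row=1, col=2): c = -0.0100 + 0.0820i → escape time 8
(row=2, col=0): c = -0.6900 + -0.1460i → escape time 8
(row=2, col=1): c = -0.3500 + -0.1460i → escape time 8
(row=2, col=2): c = -0.0100 + -0.1460i → escape time 8
(row=3, col=0): c = -0.6900 + -0.3740i → escape time 8
(row=3, col=1): c = -0.3500 + -0.3740i → escape time 8
(row=3, col=2): c = -0.0100 + -0.3740i → escape time 8
(row=4, col=0): c = -0.6900 + -0.6020i → escape time 6
(row=4, col=1): c = -0.3500 + -0.6020i → escape time 8
(row=4, col=2): c = -0.0100 + -0.6020i → escape time 8
(row=5, col=0): c = -0.6900 + -0.8300i → escape time 4
(row=5, col=1): c = -0.3500 + -0.8300i → escape time 6
(row=5, col=2): c = -0.0100 + -0.8300i → escape time 8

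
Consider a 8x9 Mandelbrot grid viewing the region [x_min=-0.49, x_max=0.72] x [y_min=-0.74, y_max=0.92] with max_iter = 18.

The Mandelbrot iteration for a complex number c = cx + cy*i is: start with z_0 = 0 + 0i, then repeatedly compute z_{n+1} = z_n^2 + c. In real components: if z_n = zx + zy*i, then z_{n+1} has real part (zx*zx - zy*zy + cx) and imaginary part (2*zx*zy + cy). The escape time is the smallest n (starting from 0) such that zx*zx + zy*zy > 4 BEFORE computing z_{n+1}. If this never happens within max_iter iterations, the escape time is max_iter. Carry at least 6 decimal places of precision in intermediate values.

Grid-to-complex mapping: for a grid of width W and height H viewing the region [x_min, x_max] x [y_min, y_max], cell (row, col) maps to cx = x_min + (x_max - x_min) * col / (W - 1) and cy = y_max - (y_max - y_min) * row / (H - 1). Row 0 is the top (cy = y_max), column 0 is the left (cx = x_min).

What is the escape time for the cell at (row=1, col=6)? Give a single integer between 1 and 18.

z_0 = 0 + 0i, c = 0.5471 + 0.7125i
Iter 1: z = 0.5471 + 0.7125i, |z|^2 = 0.8070
Iter 2: z = 0.3389 + 1.4922i, |z|^2 = 2.3414
Iter 3: z = -1.5646 + 1.7238i, |z|^2 = 5.4194
Escaped at iteration 3

Answer: 3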